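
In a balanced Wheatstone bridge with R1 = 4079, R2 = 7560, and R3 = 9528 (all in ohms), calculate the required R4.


At balance: R1*R4 = R2*R3, so R4 = R2*R3/R1.
R4 = 7560 * 9528 / 4079
R4 = 72031680 / 4079
R4 = 17659.15 ohm

17659.15 ohm


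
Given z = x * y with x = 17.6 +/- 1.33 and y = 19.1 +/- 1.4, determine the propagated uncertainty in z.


For a product z = x*y, the relative uncertainty is:
uz/z = sqrt((ux/x)^2 + (uy/y)^2)
Relative uncertainties: ux/x = 1.33/17.6 = 0.075568
uy/y = 1.4/19.1 = 0.073298
z = 17.6 * 19.1 = 336.2
uz = 336.2 * sqrt(0.075568^2 + 0.073298^2) = 35.39

35.39


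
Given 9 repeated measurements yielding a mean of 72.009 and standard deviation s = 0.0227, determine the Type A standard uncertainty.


The standard uncertainty for Type A evaluation is u = s / sqrt(n).
u = 0.0227 / sqrt(9)
u = 0.0227 / 3.0
u = 0.0076

0.0076


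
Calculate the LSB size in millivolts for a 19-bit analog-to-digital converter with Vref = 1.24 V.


The resolution (LSB) of an ADC is Vref / 2^n.
LSB = 1.24 / 2^19
LSB = 1.24 / 524288
LSB = 2.37e-06 V = 0.00236511 mV

0.00236511 mV


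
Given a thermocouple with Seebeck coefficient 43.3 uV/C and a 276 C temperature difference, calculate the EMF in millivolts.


The thermocouple output V = sensitivity * dT.
V = 43.3 uV/C * 276 C
V = 11950.8 uV
V = 11.951 mV

11.951 mV


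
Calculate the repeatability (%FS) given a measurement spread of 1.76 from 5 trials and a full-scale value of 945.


Repeatability = (spread / full scale) * 100%.
R = (1.76 / 945) * 100
R = 0.186 %FS

0.186 %FS


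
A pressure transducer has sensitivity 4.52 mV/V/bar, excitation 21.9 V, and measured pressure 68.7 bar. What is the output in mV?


Output = sensitivity * Vex * P.
Vout = 4.52 * 21.9 * 68.7
Vout = 98.988 * 68.7
Vout = 6800.48 mV

6800.48 mV


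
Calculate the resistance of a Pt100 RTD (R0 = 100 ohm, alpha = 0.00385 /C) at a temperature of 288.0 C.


The RTD equation: Rt = R0 * (1 + alpha * T).
Rt = 100 * (1 + 0.00385 * 288.0)
Rt = 100 * (1 + 1.1088)
Rt = 100 * 2.1088
Rt = 210.88 ohm

210.88 ohm


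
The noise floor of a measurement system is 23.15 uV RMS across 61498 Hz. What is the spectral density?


Noise spectral density = Vrms / sqrt(BW).
NSD = 23.15 / sqrt(61498)
NSD = 23.15 / 247.9879
NSD = 0.0934 uV/sqrt(Hz)

0.0934 uV/sqrt(Hz)


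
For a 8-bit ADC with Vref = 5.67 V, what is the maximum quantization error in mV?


The maximum quantization error is +/- LSB/2.
LSB = Vref / 2^n = 5.67 / 256 = 0.02214844 V
Max error = LSB / 2 = 0.02214844 / 2 = 0.01107422 V
Max error = 11.0742 mV

11.0742 mV


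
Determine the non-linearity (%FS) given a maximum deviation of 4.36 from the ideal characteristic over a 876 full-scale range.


Linearity error = (max deviation / full scale) * 100%.
Linearity = (4.36 / 876) * 100
Linearity = 0.498 %FS

0.498 %FS


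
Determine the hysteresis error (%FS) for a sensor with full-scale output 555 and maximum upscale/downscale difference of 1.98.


Hysteresis = (max difference / full scale) * 100%.
H = (1.98 / 555) * 100
H = 0.357 %FS

0.357 %FS


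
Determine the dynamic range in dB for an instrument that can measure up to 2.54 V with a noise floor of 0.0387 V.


Dynamic range = 20 * log10(Vmax / Vnoise).
DR = 20 * log10(2.54 / 0.0387)
DR = 20 * log10(65.63)
DR = 36.34 dB

36.34 dB


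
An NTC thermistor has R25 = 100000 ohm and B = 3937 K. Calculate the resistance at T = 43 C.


NTC thermistor equation: Rt = R25 * exp(B * (1/T - 1/T25)).
T in Kelvin: 316.15 K, T25 = 298.15 K
1/T - 1/T25 = 1/316.15 - 1/298.15 = -0.00019096
B * (1/T - 1/T25) = 3937 * -0.00019096 = -0.7518
Rt = 100000 * exp(-0.7518) = 47151.1 ohm

47151.1 ohm


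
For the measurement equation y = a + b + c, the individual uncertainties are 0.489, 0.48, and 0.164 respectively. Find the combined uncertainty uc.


For a sum of independent quantities, uc = sqrt(u1^2 + u2^2 + u3^2).
uc = sqrt(0.489^2 + 0.48^2 + 0.164^2)
uc = sqrt(0.239121 + 0.2304 + 0.026896)
uc = 0.7046

0.7046


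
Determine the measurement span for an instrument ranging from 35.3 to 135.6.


Span = upper range - lower range.
Span = 135.6 - (35.3)
Span = 100.3

100.3


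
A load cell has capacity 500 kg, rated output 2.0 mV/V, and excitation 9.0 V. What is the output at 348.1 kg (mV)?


Vout = rated_output * Vex * (load / capacity).
Vout = 2.0 * 9.0 * (348.1 / 500)
Vout = 2.0 * 9.0 * 0.6962
Vout = 12.532 mV

12.532 mV


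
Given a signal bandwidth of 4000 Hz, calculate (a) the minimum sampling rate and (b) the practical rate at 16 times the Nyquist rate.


By Nyquist theorem, fs_min = 2 * fmax.
fs_min = 2 * 4000 = 8000 Hz
Practical rate = 16 * fs_min = 16 * 8000 = 128000 Hz

fs_min = 8000 Hz, fs_practical = 128000 Hz


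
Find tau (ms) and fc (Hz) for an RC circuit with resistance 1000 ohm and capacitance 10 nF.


Time constant: tau = R * C.
tau = 1000 * 1.00e-08 = 1e-05 s
tau = 0.01 ms
Cutoff frequency: fc = 1 / (2*pi*R*C).
fc = 1 / (2*pi*1e-05) = 15915.49 Hz

tau = 0.01 ms, fc = 15915.49 Hz


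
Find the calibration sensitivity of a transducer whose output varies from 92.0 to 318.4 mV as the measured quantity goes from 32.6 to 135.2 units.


Sensitivity = (y2 - y1) / (x2 - x1).
S = (318.4 - 92.0) / (135.2 - 32.6)
S = 226.4 / 102.6
S = 2.2066 mV/unit

2.2066 mV/unit


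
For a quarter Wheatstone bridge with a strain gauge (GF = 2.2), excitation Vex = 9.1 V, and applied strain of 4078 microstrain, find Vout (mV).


Quarter bridge output: Vout = (GF * epsilon * Vex) / 4.
Vout = (2.2 * 4078e-6 * 9.1) / 4
Vout = 0.08164156 / 4 V
Vout = 0.02041039 V = 20.4104 mV

20.4104 mV


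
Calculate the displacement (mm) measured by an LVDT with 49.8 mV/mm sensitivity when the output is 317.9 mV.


Displacement = Vout / sensitivity.
d = 317.9 / 49.8
d = 6.384 mm

6.384 mm


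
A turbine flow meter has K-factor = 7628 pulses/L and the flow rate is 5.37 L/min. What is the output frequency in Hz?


Frequency = K * Q / 60 (converting L/min to L/s).
f = 7628 * 5.37 / 60
f = 40962.36 / 60
f = 682.71 Hz

682.71 Hz


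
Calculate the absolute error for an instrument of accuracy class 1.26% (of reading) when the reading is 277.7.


Absolute error = (accuracy% / 100) * reading.
Error = (1.26 / 100) * 277.7
Error = 0.0126 * 277.7
Error = 3.499

3.499


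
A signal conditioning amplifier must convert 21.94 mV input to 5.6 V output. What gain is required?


Gain = Vout / Vin (converting to same units).
G = 5.6 V / 21.94 mV
G = 5600.0 mV / 21.94 mV
G = 255.24

255.24


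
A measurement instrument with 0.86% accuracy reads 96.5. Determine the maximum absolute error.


Absolute error = (accuracy% / 100) * reading.
Error = (0.86 / 100) * 96.5
Error = 0.0086 * 96.5
Error = 0.8299

0.8299


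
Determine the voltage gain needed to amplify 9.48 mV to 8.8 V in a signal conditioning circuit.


Gain = Vout / Vin (converting to same units).
G = 8.8 V / 9.48 mV
G = 8800.0 mV / 9.48 mV
G = 928.27

928.27


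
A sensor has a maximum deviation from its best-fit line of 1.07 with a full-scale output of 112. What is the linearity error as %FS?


Linearity error = (max deviation / full scale) * 100%.
Linearity = (1.07 / 112) * 100
Linearity = 0.955 %FS

0.955 %FS


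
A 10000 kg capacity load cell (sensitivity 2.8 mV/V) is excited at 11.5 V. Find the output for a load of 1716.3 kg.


Vout = rated_output * Vex * (load / capacity).
Vout = 2.8 * 11.5 * (1716.3 / 10000)
Vout = 2.8 * 11.5 * 0.17163
Vout = 5.526 mV

5.526 mV


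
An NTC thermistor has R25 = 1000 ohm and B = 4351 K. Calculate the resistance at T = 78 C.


NTC thermistor equation: Rt = R25 * exp(B * (1/T - 1/T25)).
T in Kelvin: 351.15 K, T25 = 298.15 K
1/T - 1/T25 = 1/351.15 - 1/298.15 = -0.00050623
B * (1/T - 1/T25) = 4351 * -0.00050623 = -2.2026
Rt = 1000 * exp(-2.2026) = 110.5 ohm

110.5 ohm


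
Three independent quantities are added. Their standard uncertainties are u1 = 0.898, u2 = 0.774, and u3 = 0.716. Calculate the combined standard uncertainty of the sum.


For a sum of independent quantities, uc = sqrt(u1^2 + u2^2 + u3^2).
uc = sqrt(0.898^2 + 0.774^2 + 0.716^2)
uc = sqrt(0.806404 + 0.599076 + 0.512656)
uc = 1.385

1.385


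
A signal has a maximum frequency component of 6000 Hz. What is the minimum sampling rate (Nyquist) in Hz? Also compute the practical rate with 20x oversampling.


By Nyquist theorem, fs_min = 2 * fmax.
fs_min = 2 * 6000 = 12000 Hz
Practical rate = 20 * fs_min = 20 * 12000 = 240000 Hz

fs_min = 12000 Hz, fs_practical = 240000 Hz


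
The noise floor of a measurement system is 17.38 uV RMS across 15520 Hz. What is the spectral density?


Noise spectral density = Vrms / sqrt(BW).
NSD = 17.38 / sqrt(15520)
NSD = 17.38 / 124.5793
NSD = 0.1395 uV/sqrt(Hz)

0.1395 uV/sqrt(Hz)


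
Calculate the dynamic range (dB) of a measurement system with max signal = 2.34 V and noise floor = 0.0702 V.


Dynamic range = 20 * log10(Vmax / Vnoise).
DR = 20 * log10(2.34 / 0.0702)
DR = 20 * log10(33.33)
DR = 30.46 dB

30.46 dB


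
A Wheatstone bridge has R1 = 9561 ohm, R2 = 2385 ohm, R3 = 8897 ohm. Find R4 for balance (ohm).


At balance: R1*R4 = R2*R3, so R4 = R2*R3/R1.
R4 = 2385 * 8897 / 9561
R4 = 21219345 / 9561
R4 = 2219.36 ohm

2219.36 ohm


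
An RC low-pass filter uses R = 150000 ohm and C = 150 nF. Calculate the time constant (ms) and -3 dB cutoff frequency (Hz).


Time constant: tau = R * C.
tau = 150000 * 1.50e-07 = 0.0225 s
tau = 22.5 ms
Cutoff frequency: fc = 1 / (2*pi*R*C).
fc = 1 / (2*pi*0.0225) = 7.07 Hz

tau = 22.5 ms, fc = 7.07 Hz


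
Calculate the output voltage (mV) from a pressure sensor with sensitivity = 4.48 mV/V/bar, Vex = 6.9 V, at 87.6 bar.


Output = sensitivity * Vex * P.
Vout = 4.48 * 6.9 * 87.6
Vout = 30.912 * 87.6
Vout = 2707.89 mV

2707.89 mV


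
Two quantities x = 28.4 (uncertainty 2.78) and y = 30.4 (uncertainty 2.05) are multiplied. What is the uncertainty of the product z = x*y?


For a product z = x*y, the relative uncertainty is:
uz/z = sqrt((ux/x)^2 + (uy/y)^2)
Relative uncertainties: ux/x = 2.78/28.4 = 0.097887
uy/y = 2.05/30.4 = 0.067434
z = 28.4 * 30.4 = 863.4
uz = 863.4 * sqrt(0.097887^2 + 0.067434^2) = 102.625

102.625


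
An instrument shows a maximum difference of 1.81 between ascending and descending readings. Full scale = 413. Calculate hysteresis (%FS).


Hysteresis = (max difference / full scale) * 100%.
H = (1.81 / 413) * 100
H = 0.438 %FS

0.438 %FS


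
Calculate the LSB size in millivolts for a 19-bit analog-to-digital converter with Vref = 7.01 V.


The resolution (LSB) of an ADC is Vref / 2^n.
LSB = 7.01 / 2^19
LSB = 7.01 / 524288
LSB = 1.337e-05 V = 0.01337051 mV

0.01337051 mV


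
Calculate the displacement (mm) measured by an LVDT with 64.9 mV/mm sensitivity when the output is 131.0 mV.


Displacement = Vout / sensitivity.
d = 131.0 / 64.9
d = 2.018 mm

2.018 mm


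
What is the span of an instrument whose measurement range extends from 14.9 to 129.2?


Span = upper range - lower range.
Span = 129.2 - (14.9)
Span = 114.3

114.3


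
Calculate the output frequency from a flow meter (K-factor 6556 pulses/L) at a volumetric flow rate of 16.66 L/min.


Frequency = K * Q / 60 (converting L/min to L/s).
f = 6556 * 16.66 / 60
f = 109222.96 / 60
f = 1820.38 Hz

1820.38 Hz


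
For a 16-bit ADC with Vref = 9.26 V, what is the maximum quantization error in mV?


The maximum quantization error is +/- LSB/2.
LSB = Vref / 2^n = 9.26 / 65536 = 0.0001413 V
Max error = LSB / 2 = 0.0001413 / 2 = 7.065e-05 V
Max error = 0.0706 mV

0.0706 mV


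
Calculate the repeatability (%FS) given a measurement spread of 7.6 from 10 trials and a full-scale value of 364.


Repeatability = (spread / full scale) * 100%.
R = (7.6 / 364) * 100
R = 2.088 %FS

2.088 %FS


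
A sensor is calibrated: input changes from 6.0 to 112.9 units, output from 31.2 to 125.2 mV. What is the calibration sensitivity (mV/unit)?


Sensitivity = (y2 - y1) / (x2 - x1).
S = (125.2 - 31.2) / (112.9 - 6.0)
S = 94.0 / 106.9
S = 0.8793 mV/unit

0.8793 mV/unit


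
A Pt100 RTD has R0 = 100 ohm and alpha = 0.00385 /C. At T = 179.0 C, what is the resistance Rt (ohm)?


The RTD equation: Rt = R0 * (1 + alpha * T).
Rt = 100 * (1 + 0.00385 * 179.0)
Rt = 100 * (1 + 0.68915)
Rt = 100 * 1.68915
Rt = 168.915 ohm

168.915 ohm


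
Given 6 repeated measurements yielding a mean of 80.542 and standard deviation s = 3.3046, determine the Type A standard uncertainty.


The standard uncertainty for Type A evaluation is u = s / sqrt(n).
u = 3.3046 / sqrt(6)
u = 3.3046 / 2.4495
u = 1.3491

1.3491


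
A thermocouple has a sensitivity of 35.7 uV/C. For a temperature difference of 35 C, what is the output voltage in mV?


The thermocouple output V = sensitivity * dT.
V = 35.7 uV/C * 35 C
V = 1249.5 uV
V = 1.25 mV

1.25 mV


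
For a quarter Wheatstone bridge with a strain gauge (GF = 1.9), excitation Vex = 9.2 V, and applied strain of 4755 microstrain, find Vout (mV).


Quarter bridge output: Vout = (GF * epsilon * Vex) / 4.
Vout = (1.9 * 4755e-6 * 9.2) / 4
Vout = 0.0831174 / 4 V
Vout = 0.02077935 V = 20.7793 mV

20.7793 mV


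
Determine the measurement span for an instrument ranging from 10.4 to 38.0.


Span = upper range - lower range.
Span = 38.0 - (10.4)
Span = 27.6

27.6


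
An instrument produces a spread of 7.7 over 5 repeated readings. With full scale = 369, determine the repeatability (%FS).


Repeatability = (spread / full scale) * 100%.
R = (7.7 / 369) * 100
R = 2.087 %FS

2.087 %FS


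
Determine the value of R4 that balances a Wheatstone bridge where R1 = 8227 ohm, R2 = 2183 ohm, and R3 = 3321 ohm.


At balance: R1*R4 = R2*R3, so R4 = R2*R3/R1.
R4 = 2183 * 3321 / 8227
R4 = 7249743 / 8227
R4 = 881.21 ohm

881.21 ohm


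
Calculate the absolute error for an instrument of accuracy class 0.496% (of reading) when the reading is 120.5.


Absolute error = (accuracy% / 100) * reading.
Error = (0.496 / 100) * 120.5
Error = 0.00496 * 120.5
Error = 0.5977

0.5977


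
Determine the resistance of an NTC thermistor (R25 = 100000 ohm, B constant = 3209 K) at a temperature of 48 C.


NTC thermistor equation: Rt = R25 * exp(B * (1/T - 1/T25)).
T in Kelvin: 321.15 K, T25 = 298.15 K
1/T - 1/T25 = 1/321.15 - 1/298.15 = -0.00024021
B * (1/T - 1/T25) = 3209 * -0.00024021 = -0.7708
Rt = 100000 * exp(-0.7708) = 46263.2 ohm

46263.2 ohm


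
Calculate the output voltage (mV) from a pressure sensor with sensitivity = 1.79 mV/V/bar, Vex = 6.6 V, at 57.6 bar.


Output = sensitivity * Vex * P.
Vout = 1.79 * 6.6 * 57.6
Vout = 11.814 * 57.6
Vout = 680.49 mV

680.49 mV


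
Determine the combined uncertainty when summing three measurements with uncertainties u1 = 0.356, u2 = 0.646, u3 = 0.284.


For a sum of independent quantities, uc = sqrt(u1^2 + u2^2 + u3^2).
uc = sqrt(0.356^2 + 0.646^2 + 0.284^2)
uc = sqrt(0.126736 + 0.417316 + 0.080656)
uc = 0.7904

0.7904


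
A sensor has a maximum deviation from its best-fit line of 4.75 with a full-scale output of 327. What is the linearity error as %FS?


Linearity error = (max deviation / full scale) * 100%.
Linearity = (4.75 / 327) * 100
Linearity = 1.453 %FS

1.453 %FS


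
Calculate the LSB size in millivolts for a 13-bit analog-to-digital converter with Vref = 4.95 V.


The resolution (LSB) of an ADC is Vref / 2^n.
LSB = 4.95 / 2^13
LSB = 4.95 / 8192
LSB = 0.00060425 V = 0.60424805 mV

0.60424805 mV


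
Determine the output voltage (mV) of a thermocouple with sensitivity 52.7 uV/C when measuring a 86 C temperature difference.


The thermocouple output V = sensitivity * dT.
V = 52.7 uV/C * 86 C
V = 4532.2 uV
V = 4.532 mV

4.532 mV


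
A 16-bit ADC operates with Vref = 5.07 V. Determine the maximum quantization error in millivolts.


The maximum quantization error is +/- LSB/2.
LSB = Vref / 2^n = 5.07 / 65536 = 7.736e-05 V
Max error = LSB / 2 = 7.736e-05 / 2 = 3.868e-05 V
Max error = 0.0387 mV

0.0387 mV


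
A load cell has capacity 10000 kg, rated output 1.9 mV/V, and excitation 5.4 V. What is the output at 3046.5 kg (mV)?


Vout = rated_output * Vex * (load / capacity).
Vout = 1.9 * 5.4 * (3046.5 / 10000)
Vout = 1.9 * 5.4 * 0.30465
Vout = 3.126 mV

3.126 mV


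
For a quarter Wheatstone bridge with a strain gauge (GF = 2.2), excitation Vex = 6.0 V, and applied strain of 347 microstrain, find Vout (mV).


Quarter bridge output: Vout = (GF * epsilon * Vex) / 4.
Vout = (2.2 * 347e-6 * 6.0) / 4
Vout = 0.0045804 / 4 V
Vout = 0.0011451 V = 1.1451 mV

1.1451 mV


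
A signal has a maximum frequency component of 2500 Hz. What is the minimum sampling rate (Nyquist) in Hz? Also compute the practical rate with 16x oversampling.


By Nyquist theorem, fs_min = 2 * fmax.
fs_min = 2 * 2500 = 5000 Hz
Practical rate = 16 * fs_min = 16 * 5000 = 80000 Hz

fs_min = 5000 Hz, fs_practical = 80000 Hz


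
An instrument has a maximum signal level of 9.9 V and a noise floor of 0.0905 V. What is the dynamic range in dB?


Dynamic range = 20 * log10(Vmax / Vnoise).
DR = 20 * log10(9.9 / 0.0905)
DR = 20 * log10(109.39)
DR = 40.78 dB

40.78 dB


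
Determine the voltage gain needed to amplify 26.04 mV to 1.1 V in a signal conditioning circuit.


Gain = Vout / Vin (converting to same units).
G = 1.1 V / 26.04 mV
G = 1100.0 mV / 26.04 mV
G = 42.24

42.24


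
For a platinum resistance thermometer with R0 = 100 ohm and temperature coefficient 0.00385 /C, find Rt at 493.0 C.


The RTD equation: Rt = R0 * (1 + alpha * T).
Rt = 100 * (1 + 0.00385 * 493.0)
Rt = 100 * (1 + 1.89805)
Rt = 100 * 2.89805
Rt = 289.805 ohm

289.805 ohm


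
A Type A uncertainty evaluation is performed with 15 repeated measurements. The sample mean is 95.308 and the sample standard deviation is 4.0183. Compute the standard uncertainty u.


The standard uncertainty for Type A evaluation is u = s / sqrt(n).
u = 4.0183 / sqrt(15)
u = 4.0183 / 3.873
u = 1.0375

1.0375


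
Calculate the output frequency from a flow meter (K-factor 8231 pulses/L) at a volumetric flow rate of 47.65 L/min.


Frequency = K * Q / 60 (converting L/min to L/s).
f = 8231 * 47.65 / 60
f = 392207.15 / 60
f = 6536.79 Hz

6536.79 Hz


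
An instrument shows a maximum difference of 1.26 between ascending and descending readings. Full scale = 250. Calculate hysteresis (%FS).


Hysteresis = (max difference / full scale) * 100%.
H = (1.26 / 250) * 100
H = 0.504 %FS

0.504 %FS


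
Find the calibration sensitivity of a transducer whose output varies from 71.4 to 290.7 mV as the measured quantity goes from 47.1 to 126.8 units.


Sensitivity = (y2 - y1) / (x2 - x1).
S = (290.7 - 71.4) / (126.8 - 47.1)
S = 219.3 / 79.7
S = 2.7516 mV/unit

2.7516 mV/unit


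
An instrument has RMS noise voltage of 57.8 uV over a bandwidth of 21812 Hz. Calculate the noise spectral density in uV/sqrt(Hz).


Noise spectral density = Vrms / sqrt(BW).
NSD = 57.8 / sqrt(21812)
NSD = 57.8 / 147.6889
NSD = 0.3914 uV/sqrt(Hz)

0.3914 uV/sqrt(Hz)


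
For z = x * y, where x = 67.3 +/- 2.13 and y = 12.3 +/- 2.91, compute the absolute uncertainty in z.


For a product z = x*y, the relative uncertainty is:
uz/z = sqrt((ux/x)^2 + (uy/y)^2)
Relative uncertainties: ux/x = 2.13/67.3 = 0.031649
uy/y = 2.91/12.3 = 0.236585
z = 67.3 * 12.3 = 827.8
uz = 827.8 * sqrt(0.031649^2 + 0.236585^2) = 197.588

197.588


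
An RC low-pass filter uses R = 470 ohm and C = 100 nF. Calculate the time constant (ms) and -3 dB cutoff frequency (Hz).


Time constant: tau = R * C.
tau = 470 * 1.00e-07 = 4.7e-05 s
tau = 0.047 ms
Cutoff frequency: fc = 1 / (2*pi*R*C).
fc = 1 / (2*pi*4.7e-05) = 3386.28 Hz

tau = 0.047 ms, fc = 3386.28 Hz


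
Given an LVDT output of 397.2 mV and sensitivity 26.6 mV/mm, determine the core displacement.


Displacement = Vout / sensitivity.
d = 397.2 / 26.6
d = 14.932 mm

14.932 mm


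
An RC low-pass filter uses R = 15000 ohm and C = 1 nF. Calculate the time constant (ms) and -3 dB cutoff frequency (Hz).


Time constant: tau = R * C.
tau = 15000 * 1.00e-09 = 1.5e-05 s
tau = 0.015 ms
Cutoff frequency: fc = 1 / (2*pi*R*C).
fc = 1 / (2*pi*1.5e-05) = 10610.33 Hz

tau = 0.015 ms, fc = 10610.33 Hz


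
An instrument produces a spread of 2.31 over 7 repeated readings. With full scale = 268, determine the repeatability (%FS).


Repeatability = (spread / full scale) * 100%.
R = (2.31 / 268) * 100
R = 0.862 %FS

0.862 %FS


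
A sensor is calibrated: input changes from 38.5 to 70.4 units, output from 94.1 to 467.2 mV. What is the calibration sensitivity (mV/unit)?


Sensitivity = (y2 - y1) / (x2 - x1).
S = (467.2 - 94.1) / (70.4 - 38.5)
S = 373.1 / 31.9
S = 11.6959 mV/unit

11.6959 mV/unit


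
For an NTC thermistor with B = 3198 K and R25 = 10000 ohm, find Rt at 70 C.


NTC thermistor equation: Rt = R25 * exp(B * (1/T - 1/T25)).
T in Kelvin: 343.15 K, T25 = 298.15 K
1/T - 1/T25 = 1/343.15 - 1/298.15 = -0.00043984
B * (1/T - 1/T25) = 3198 * -0.00043984 = -1.4066
Rt = 10000 * exp(-1.4066) = 2449.7 ohm

2449.7 ohm


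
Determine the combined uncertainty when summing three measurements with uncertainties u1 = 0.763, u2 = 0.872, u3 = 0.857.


For a sum of independent quantities, uc = sqrt(u1^2 + u2^2 + u3^2).
uc = sqrt(0.763^2 + 0.872^2 + 0.857^2)
uc = sqrt(0.582169 + 0.760384 + 0.734449)
uc = 1.4412

1.4412


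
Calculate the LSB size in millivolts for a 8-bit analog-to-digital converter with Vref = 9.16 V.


The resolution (LSB) of an ADC is Vref / 2^n.
LSB = 9.16 / 2^8
LSB = 9.16 / 256
LSB = 0.03578125 V = 35.78125 mV

35.78125 mV


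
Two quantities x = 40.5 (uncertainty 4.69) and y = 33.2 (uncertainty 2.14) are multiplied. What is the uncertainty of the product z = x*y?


For a product z = x*y, the relative uncertainty is:
uz/z = sqrt((ux/x)^2 + (uy/y)^2)
Relative uncertainties: ux/x = 4.69/40.5 = 0.115802
uy/y = 2.14/33.2 = 0.064458
z = 40.5 * 33.2 = 1344.6
uz = 1344.6 * sqrt(0.115802^2 + 0.064458^2) = 178.204

178.204


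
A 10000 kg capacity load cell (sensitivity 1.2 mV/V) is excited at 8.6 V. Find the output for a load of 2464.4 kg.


Vout = rated_output * Vex * (load / capacity).
Vout = 1.2 * 8.6 * (2464.4 / 10000)
Vout = 1.2 * 8.6 * 0.24644
Vout = 2.543 mV

2.543 mV


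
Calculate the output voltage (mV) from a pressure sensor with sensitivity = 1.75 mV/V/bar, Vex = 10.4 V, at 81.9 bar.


Output = sensitivity * Vex * P.
Vout = 1.75 * 10.4 * 81.9
Vout = 18.2 * 81.9
Vout = 1490.58 mV

1490.58 mV


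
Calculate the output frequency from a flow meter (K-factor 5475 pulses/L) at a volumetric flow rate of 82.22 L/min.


Frequency = K * Q / 60 (converting L/min to L/s).
f = 5475 * 82.22 / 60
f = 450154.5 / 60
f = 7502.57 Hz

7502.57 Hz


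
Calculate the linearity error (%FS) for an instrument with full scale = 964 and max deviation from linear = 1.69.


Linearity error = (max deviation / full scale) * 100%.
Linearity = (1.69 / 964) * 100
Linearity = 0.175 %FS

0.175 %FS


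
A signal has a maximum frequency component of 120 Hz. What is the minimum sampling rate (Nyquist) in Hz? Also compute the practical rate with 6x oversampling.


By Nyquist theorem, fs_min = 2 * fmax.
fs_min = 2 * 120 = 240 Hz
Practical rate = 6 * fs_min = 6 * 240 = 1440 Hz

fs_min = 240 Hz, fs_practical = 1440 Hz


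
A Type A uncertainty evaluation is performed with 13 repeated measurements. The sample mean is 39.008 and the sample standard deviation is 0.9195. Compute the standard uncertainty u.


The standard uncertainty for Type A evaluation is u = s / sqrt(n).
u = 0.9195 / sqrt(13)
u = 0.9195 / 3.6056
u = 0.255

0.255


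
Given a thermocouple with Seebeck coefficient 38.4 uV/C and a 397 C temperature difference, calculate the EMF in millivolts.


The thermocouple output V = sensitivity * dT.
V = 38.4 uV/C * 397 C
V = 15244.8 uV
V = 15.245 mV

15.245 mV


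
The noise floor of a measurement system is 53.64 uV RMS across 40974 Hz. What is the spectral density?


Noise spectral density = Vrms / sqrt(BW).
NSD = 53.64 / sqrt(40974)
NSD = 53.64 / 202.4204
NSD = 0.265 uV/sqrt(Hz)

0.265 uV/sqrt(Hz)


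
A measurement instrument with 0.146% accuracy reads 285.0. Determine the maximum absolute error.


Absolute error = (accuracy% / 100) * reading.
Error = (0.146 / 100) * 285.0
Error = 0.00146 * 285.0
Error = 0.4161

0.4161


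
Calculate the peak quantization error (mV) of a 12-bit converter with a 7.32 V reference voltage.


The maximum quantization error is +/- LSB/2.
LSB = Vref / 2^n = 7.32 / 4096 = 0.00178711 V
Max error = LSB / 2 = 0.00178711 / 2 = 0.00089355 V
Max error = 0.8936 mV

0.8936 mV


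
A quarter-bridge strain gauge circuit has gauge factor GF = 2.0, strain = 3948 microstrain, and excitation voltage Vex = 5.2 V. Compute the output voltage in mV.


Quarter bridge output: Vout = (GF * epsilon * Vex) / 4.
Vout = (2.0 * 3948e-6 * 5.2) / 4
Vout = 0.0410592 / 4 V
Vout = 0.0102648 V = 10.2648 mV

10.2648 mV


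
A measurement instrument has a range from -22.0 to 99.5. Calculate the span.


Span = upper range - lower range.
Span = 99.5 - (-22.0)
Span = 121.5

121.5


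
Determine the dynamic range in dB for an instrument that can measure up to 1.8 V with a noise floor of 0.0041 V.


Dynamic range = 20 * log10(Vmax / Vnoise).
DR = 20 * log10(1.8 / 0.0041)
DR = 20 * log10(439.02)
DR = 52.85 dB

52.85 dB


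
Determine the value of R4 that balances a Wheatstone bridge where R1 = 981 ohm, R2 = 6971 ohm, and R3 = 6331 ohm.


At balance: R1*R4 = R2*R3, so R4 = R2*R3/R1.
R4 = 6971 * 6331 / 981
R4 = 44133401 / 981
R4 = 44988.18 ohm

44988.18 ohm


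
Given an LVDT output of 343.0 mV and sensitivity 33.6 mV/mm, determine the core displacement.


Displacement = Vout / sensitivity.
d = 343.0 / 33.6
d = 10.208 mm

10.208 mm


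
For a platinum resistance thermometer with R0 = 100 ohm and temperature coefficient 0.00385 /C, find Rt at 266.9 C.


The RTD equation: Rt = R0 * (1 + alpha * T).
Rt = 100 * (1 + 0.00385 * 266.9)
Rt = 100 * (1 + 1.027565)
Rt = 100 * 2.027565
Rt = 202.757 ohm

202.757 ohm


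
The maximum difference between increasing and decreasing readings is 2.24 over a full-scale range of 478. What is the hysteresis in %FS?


Hysteresis = (max difference / full scale) * 100%.
H = (2.24 / 478) * 100
H = 0.469 %FS

0.469 %FS


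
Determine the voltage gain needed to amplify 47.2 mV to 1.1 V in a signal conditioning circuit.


Gain = Vout / Vin (converting to same units).
G = 1.1 V / 47.2 mV
G = 1100.0 mV / 47.2 mV
G = 23.31

23.31


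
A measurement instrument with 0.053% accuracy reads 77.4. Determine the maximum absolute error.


Absolute error = (accuracy% / 100) * reading.
Error = (0.053 / 100) * 77.4
Error = 0.00053 * 77.4
Error = 0.041

0.041


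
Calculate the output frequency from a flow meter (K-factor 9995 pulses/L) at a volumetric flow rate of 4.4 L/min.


Frequency = K * Q / 60 (converting L/min to L/s).
f = 9995 * 4.4 / 60
f = 43978.0 / 60
f = 732.97 Hz

732.97 Hz


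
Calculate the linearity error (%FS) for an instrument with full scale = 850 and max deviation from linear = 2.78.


Linearity error = (max deviation / full scale) * 100%.
Linearity = (2.78 / 850) * 100
Linearity = 0.327 %FS

0.327 %FS


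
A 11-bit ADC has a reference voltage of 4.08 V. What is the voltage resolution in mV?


The resolution (LSB) of an ADC is Vref / 2^n.
LSB = 4.08 / 2^11
LSB = 4.08 / 2048
LSB = 0.00199219 V = 1.9921875 mV

1.9921875 mV


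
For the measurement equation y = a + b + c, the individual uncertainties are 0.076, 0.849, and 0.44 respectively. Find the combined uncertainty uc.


For a sum of independent quantities, uc = sqrt(u1^2 + u2^2 + u3^2).
uc = sqrt(0.076^2 + 0.849^2 + 0.44^2)
uc = sqrt(0.005776 + 0.720801 + 0.1936)
uc = 0.9593

0.9593


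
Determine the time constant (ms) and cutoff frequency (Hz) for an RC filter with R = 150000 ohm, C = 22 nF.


Time constant: tau = R * C.
tau = 150000 * 2.20e-08 = 0.0033 s
tau = 3.3 ms
Cutoff frequency: fc = 1 / (2*pi*R*C).
fc = 1 / (2*pi*0.0033) = 48.23 Hz

tau = 3.3 ms, fc = 48.23 Hz


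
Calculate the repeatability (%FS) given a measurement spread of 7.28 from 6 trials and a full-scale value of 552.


Repeatability = (spread / full scale) * 100%.
R = (7.28 / 552) * 100
R = 1.319 %FS

1.319 %FS


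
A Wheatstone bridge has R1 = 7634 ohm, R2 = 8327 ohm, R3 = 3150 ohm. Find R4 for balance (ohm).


At balance: R1*R4 = R2*R3, so R4 = R2*R3/R1.
R4 = 8327 * 3150 / 7634
R4 = 26230050 / 7634
R4 = 3435.95 ohm

3435.95 ohm


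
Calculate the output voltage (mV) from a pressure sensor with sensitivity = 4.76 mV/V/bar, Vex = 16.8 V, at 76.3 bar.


Output = sensitivity * Vex * P.
Vout = 4.76 * 16.8 * 76.3
Vout = 79.968 * 76.3
Vout = 6101.56 mV

6101.56 mV


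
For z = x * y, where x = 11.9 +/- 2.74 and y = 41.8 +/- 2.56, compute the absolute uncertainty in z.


For a product z = x*y, the relative uncertainty is:
uz/z = sqrt((ux/x)^2 + (uy/y)^2)
Relative uncertainties: ux/x = 2.74/11.9 = 0.230252
uy/y = 2.56/41.8 = 0.061244
z = 11.9 * 41.8 = 497.4
uz = 497.4 * sqrt(0.230252^2 + 0.061244^2) = 118.514

118.514


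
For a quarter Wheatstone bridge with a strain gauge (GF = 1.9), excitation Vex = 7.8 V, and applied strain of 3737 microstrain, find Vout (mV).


Quarter bridge output: Vout = (GF * epsilon * Vex) / 4.
Vout = (1.9 * 3737e-6 * 7.8) / 4
Vout = 0.05538234 / 4 V
Vout = 0.01384558 V = 13.8456 mV

13.8456 mV


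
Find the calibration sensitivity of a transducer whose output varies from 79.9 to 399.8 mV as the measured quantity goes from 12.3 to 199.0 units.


Sensitivity = (y2 - y1) / (x2 - x1).
S = (399.8 - 79.9) / (199.0 - 12.3)
S = 319.9 / 186.7
S = 1.7134 mV/unit

1.7134 mV/unit


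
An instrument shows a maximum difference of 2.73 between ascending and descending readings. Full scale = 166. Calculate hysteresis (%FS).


Hysteresis = (max difference / full scale) * 100%.
H = (2.73 / 166) * 100
H = 1.645 %FS

1.645 %FS


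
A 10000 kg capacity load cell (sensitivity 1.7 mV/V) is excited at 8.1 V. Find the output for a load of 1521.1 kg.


Vout = rated_output * Vex * (load / capacity).
Vout = 1.7 * 8.1 * (1521.1 / 10000)
Vout = 1.7 * 8.1 * 0.15211
Vout = 2.095 mV

2.095 mV


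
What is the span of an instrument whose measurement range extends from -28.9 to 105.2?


Span = upper range - lower range.
Span = 105.2 - (-28.9)
Span = 134.1

134.1


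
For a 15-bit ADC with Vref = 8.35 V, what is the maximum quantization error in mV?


The maximum quantization error is +/- LSB/2.
LSB = Vref / 2^n = 8.35 / 32768 = 0.00025482 V
Max error = LSB / 2 = 0.00025482 / 2 = 0.00012741 V
Max error = 0.1274 mV

0.1274 mV


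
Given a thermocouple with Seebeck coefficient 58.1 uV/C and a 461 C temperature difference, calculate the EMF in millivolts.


The thermocouple output V = sensitivity * dT.
V = 58.1 uV/C * 461 C
V = 26784.1 uV
V = 26.784 mV

26.784 mV


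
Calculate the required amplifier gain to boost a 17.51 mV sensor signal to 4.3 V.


Gain = Vout / Vin (converting to same units).
G = 4.3 V / 17.51 mV
G = 4300.0 mV / 17.51 mV
G = 245.57

245.57


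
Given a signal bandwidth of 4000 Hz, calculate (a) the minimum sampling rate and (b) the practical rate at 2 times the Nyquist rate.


By Nyquist theorem, fs_min = 2 * fmax.
fs_min = 2 * 4000 = 8000 Hz
Practical rate = 2 * fs_min = 2 * 8000 = 16000 Hz

fs_min = 8000 Hz, fs_practical = 16000 Hz


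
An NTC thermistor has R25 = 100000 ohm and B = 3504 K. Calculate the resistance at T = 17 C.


NTC thermistor equation: Rt = R25 * exp(B * (1/T - 1/T25)).
T in Kelvin: 290.15 K, T25 = 298.15 K
1/T - 1/T25 = 1/290.15 - 1/298.15 = 9.248e-05
B * (1/T - 1/T25) = 3504 * 9.248e-05 = 0.324
Rt = 100000 * exp(0.324) = 138270.1 ohm

138270.1 ohm


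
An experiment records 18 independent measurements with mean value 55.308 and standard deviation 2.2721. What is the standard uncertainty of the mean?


The standard uncertainty for Type A evaluation is u = s / sqrt(n).
u = 2.2721 / sqrt(18)
u = 2.2721 / 4.2426
u = 0.5355

0.5355


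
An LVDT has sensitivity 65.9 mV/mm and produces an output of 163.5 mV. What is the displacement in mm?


Displacement = Vout / sensitivity.
d = 163.5 / 65.9
d = 2.481 mm

2.481 mm


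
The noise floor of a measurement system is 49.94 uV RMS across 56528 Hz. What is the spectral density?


Noise spectral density = Vrms / sqrt(BW).
NSD = 49.94 / sqrt(56528)
NSD = 49.94 / 237.7562
NSD = 0.21 uV/sqrt(Hz)

0.21 uV/sqrt(Hz)


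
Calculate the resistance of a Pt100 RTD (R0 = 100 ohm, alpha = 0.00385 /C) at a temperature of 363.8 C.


The RTD equation: Rt = R0 * (1 + alpha * T).
Rt = 100 * (1 + 0.00385 * 363.8)
Rt = 100 * (1 + 1.40063)
Rt = 100 * 2.40063
Rt = 240.063 ohm

240.063 ohm


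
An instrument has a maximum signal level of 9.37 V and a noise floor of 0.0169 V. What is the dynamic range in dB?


Dynamic range = 20 * log10(Vmax / Vnoise).
DR = 20 * log10(9.37 / 0.0169)
DR = 20 * log10(554.44)
DR = 54.88 dB

54.88 dB


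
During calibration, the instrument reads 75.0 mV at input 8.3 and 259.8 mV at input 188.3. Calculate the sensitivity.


Sensitivity = (y2 - y1) / (x2 - x1).
S = (259.8 - 75.0) / (188.3 - 8.3)
S = 184.8 / 180.0
S = 1.0267 mV/unit

1.0267 mV/unit


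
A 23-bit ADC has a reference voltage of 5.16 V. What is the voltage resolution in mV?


The resolution (LSB) of an ADC is Vref / 2^n.
LSB = 5.16 / 2^23
LSB = 5.16 / 8388608
LSB = 6.2e-07 V = 0.00061512 mV

0.00061512 mV


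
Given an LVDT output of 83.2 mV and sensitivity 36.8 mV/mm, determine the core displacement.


Displacement = Vout / sensitivity.
d = 83.2 / 36.8
d = 2.261 mm

2.261 mm


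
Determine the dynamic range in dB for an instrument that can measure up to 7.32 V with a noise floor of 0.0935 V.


Dynamic range = 20 * log10(Vmax / Vnoise).
DR = 20 * log10(7.32 / 0.0935)
DR = 20 * log10(78.29)
DR = 37.87 dB

37.87 dB


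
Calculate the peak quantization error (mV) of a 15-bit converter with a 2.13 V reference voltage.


The maximum quantization error is +/- LSB/2.
LSB = Vref / 2^n = 2.13 / 32768 = 6.5e-05 V
Max error = LSB / 2 = 6.5e-05 / 2 = 3.25e-05 V
Max error = 0.0325 mV

0.0325 mV


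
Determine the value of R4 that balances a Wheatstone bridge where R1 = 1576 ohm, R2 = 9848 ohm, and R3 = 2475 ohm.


At balance: R1*R4 = R2*R3, so R4 = R2*R3/R1.
R4 = 9848 * 2475 / 1576
R4 = 24373800 / 1576
R4 = 15465.61 ohm

15465.61 ohm


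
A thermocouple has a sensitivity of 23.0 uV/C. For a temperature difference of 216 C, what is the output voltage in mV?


The thermocouple output V = sensitivity * dT.
V = 23.0 uV/C * 216 C
V = 4968.0 uV
V = 4.968 mV

4.968 mV


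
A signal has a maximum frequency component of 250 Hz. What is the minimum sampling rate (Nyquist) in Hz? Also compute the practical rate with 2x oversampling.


By Nyquist theorem, fs_min = 2 * fmax.
fs_min = 2 * 250 = 500 Hz
Practical rate = 2 * fs_min = 2 * 500 = 1000 Hz

fs_min = 500 Hz, fs_practical = 1000 Hz


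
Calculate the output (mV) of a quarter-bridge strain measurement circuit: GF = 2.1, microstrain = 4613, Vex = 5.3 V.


Quarter bridge output: Vout = (GF * epsilon * Vex) / 4.
Vout = (2.1 * 4613e-6 * 5.3) / 4
Vout = 0.05134269 / 4 V
Vout = 0.01283567 V = 12.8357 mV

12.8357 mV


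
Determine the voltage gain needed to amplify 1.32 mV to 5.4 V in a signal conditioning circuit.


Gain = Vout / Vin (converting to same units).
G = 5.4 V / 1.32 mV
G = 5400.0 mV / 1.32 mV
G = 4090.91

4090.91


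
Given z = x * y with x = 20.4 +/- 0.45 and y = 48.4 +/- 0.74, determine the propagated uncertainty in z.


For a product z = x*y, the relative uncertainty is:
uz/z = sqrt((ux/x)^2 + (uy/y)^2)
Relative uncertainties: ux/x = 0.45/20.4 = 0.022059
uy/y = 0.74/48.4 = 0.015289
z = 20.4 * 48.4 = 987.4
uz = 987.4 * sqrt(0.022059^2 + 0.015289^2) = 26.5

26.5


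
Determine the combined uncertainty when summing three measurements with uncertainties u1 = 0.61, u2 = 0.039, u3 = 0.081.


For a sum of independent quantities, uc = sqrt(u1^2 + u2^2 + u3^2).
uc = sqrt(0.61^2 + 0.039^2 + 0.081^2)
uc = sqrt(0.3721 + 0.001521 + 0.006561)
uc = 0.6166

0.6166


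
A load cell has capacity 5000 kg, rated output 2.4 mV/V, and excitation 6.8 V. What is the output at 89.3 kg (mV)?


Vout = rated_output * Vex * (load / capacity).
Vout = 2.4 * 6.8 * (89.3 / 5000)
Vout = 2.4 * 6.8 * 0.01786
Vout = 0.291 mV

0.291 mV


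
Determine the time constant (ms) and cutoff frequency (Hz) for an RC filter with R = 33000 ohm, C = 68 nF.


Time constant: tau = R * C.
tau = 33000 * 6.80e-08 = 0.002244 s
tau = 2.244 ms
Cutoff frequency: fc = 1 / (2*pi*R*C).
fc = 1 / (2*pi*0.002244) = 70.92 Hz

tau = 2.244 ms, fc = 70.92 Hz


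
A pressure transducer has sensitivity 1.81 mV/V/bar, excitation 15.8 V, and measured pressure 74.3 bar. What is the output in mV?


Output = sensitivity * Vex * P.
Vout = 1.81 * 15.8 * 74.3
Vout = 28.598 * 74.3
Vout = 2124.83 mV

2124.83 mV


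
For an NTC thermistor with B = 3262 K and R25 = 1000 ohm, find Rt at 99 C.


NTC thermistor equation: Rt = R25 * exp(B * (1/T - 1/T25)).
T in Kelvin: 372.15 K, T25 = 298.15 K
1/T - 1/T25 = 1/372.15 - 1/298.15 = -0.00066693
B * (1/T - 1/T25) = 3262 * -0.00066693 = -2.1755
Rt = 1000 * exp(-2.1755) = 113.5 ohm

113.5 ohm


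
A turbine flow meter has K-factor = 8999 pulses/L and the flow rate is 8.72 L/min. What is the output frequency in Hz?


Frequency = K * Q / 60 (converting L/min to L/s).
f = 8999 * 8.72 / 60
f = 78471.28 / 60
f = 1307.85 Hz

1307.85 Hz


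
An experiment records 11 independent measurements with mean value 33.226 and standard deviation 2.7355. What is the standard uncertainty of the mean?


The standard uncertainty for Type A evaluation is u = s / sqrt(n).
u = 2.7355 / sqrt(11)
u = 2.7355 / 3.3166
u = 0.8248

0.8248


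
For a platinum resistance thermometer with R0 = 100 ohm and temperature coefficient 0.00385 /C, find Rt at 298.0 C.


The RTD equation: Rt = R0 * (1 + alpha * T).
Rt = 100 * (1 + 0.00385 * 298.0)
Rt = 100 * (1 + 1.1473)
Rt = 100 * 2.1473
Rt = 214.73 ohm

214.73 ohm


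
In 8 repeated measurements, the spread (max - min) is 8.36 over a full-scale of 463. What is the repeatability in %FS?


Repeatability = (spread / full scale) * 100%.
R = (8.36 / 463) * 100
R = 1.806 %FS

1.806 %FS


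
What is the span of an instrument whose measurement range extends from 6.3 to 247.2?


Span = upper range - lower range.
Span = 247.2 - (6.3)
Span = 240.9

240.9


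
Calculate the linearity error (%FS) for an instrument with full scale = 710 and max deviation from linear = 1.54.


Linearity error = (max deviation / full scale) * 100%.
Linearity = (1.54 / 710) * 100
Linearity = 0.217 %FS

0.217 %FS


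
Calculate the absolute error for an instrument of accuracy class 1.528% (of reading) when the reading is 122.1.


Absolute error = (accuracy% / 100) * reading.
Error = (1.528 / 100) * 122.1
Error = 0.01528 * 122.1
Error = 1.8657

1.8657


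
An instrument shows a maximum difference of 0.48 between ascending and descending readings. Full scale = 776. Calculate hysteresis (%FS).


Hysteresis = (max difference / full scale) * 100%.
H = (0.48 / 776) * 100
H = 0.062 %FS

0.062 %FS


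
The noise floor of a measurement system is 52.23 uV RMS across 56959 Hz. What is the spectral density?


Noise spectral density = Vrms / sqrt(BW).
NSD = 52.23 / sqrt(56959)
NSD = 52.23 / 238.6608
NSD = 0.2188 uV/sqrt(Hz)

0.2188 uV/sqrt(Hz)


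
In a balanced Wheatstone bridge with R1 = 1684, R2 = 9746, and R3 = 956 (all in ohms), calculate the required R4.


At balance: R1*R4 = R2*R3, so R4 = R2*R3/R1.
R4 = 9746 * 956 / 1684
R4 = 9317176 / 1684
R4 = 5532.76 ohm

5532.76 ohm
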